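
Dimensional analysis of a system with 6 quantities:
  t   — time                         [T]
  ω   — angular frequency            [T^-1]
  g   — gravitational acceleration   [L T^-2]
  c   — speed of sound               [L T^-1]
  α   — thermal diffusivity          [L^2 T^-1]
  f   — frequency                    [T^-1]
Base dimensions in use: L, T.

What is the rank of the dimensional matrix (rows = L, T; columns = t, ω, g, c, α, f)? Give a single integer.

2

Write exponents as rows L,T / cols t,ω,g,c,α,f:
  L: [ 0  0  1  1  2  0]
  T: [ 1 -1 -2 -1 -1 -1]
RREF → pivots at {t,g} ⇒ r = 2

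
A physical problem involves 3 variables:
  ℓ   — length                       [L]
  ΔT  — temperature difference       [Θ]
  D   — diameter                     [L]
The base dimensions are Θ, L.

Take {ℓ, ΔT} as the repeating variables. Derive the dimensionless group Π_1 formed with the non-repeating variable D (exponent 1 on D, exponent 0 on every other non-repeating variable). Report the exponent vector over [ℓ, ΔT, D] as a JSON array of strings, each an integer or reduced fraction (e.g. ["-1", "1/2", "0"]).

Exponent matrix [Θ,L] × [ℓ,ΔT,D]:
  Θ: [ 0  1  0]
  L: [ 1  0  1]
Row reduction gives pivot columns ℓ,ΔT; rank = 2
Repeat: ℓ,ΔT; free: D
RREF:
  r0: [   1    0    1]
  r1: [   0    1    0]
Fix exponent of D at 1; solve each RREF row for its pivot's exponent:
  r0: exp(ℓ) + (1)·1 = 0 ⇒ exp(ℓ) = -1
  r1: exp(ΔT) + (0)·1 = 0 ⇒ exp(ΔT) = 0
Π_1 = ℓ^-1 · D

["-1", "0", "1"]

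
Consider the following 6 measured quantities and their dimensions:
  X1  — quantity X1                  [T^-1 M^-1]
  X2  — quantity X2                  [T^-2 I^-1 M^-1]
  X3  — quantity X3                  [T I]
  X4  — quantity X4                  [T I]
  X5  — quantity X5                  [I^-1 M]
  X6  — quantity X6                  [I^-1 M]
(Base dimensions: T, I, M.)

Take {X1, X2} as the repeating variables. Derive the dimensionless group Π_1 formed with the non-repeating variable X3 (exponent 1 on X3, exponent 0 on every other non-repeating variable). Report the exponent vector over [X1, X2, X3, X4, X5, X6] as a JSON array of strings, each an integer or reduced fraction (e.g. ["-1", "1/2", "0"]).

Dimensional matrix (T×I×M by X1×X2×X3×X4×X5×X6):
  T: [-1 -2  1  1  0  0]
  I: [ 0 -1  1  1 -1 -1]
  M: [-1 -1  0  0  1  1]
Echelon form has 2 nonzero rows (pivots: X1,X2)
Pivot set = {X1,X2}, free = {X3,X4,X5,X6}
RREF:
  r0: [   1    0    1    1   -2   -2]
  r1: [   0    1   -1   -1    1    1]
  r2: [   0    0    0    0    0    0]
Fix exponent of X3 at 1, X4 at 0, X5 at 0, X6 at 0; solve each RREF row for its pivot's exponent:
  r0: exp(X1) + (1)·1 = 0 ⇒ exp(X1) = -1
  r1: exp(X2) + (-1)·1 = 0 ⇒ exp(X2) = 1
Π_1 = X1^-1 · X2 · X3

["-1", "1", "1", "0", "0", "0"]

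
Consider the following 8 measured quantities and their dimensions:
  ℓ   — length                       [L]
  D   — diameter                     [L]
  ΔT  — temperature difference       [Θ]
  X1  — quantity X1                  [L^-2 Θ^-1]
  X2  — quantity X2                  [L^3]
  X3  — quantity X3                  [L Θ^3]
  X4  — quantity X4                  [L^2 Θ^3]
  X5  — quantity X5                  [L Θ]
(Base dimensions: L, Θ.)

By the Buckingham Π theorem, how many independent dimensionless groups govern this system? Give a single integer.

6

Write exponents as rows L,Θ / cols ℓ,D,ΔT,X1,X2,X3,X4,X5:
  L: [ 1  1  0 -2  3  1  2  1]
  Θ: [ 0  0  1 -1  0  3  3  1]
RREF → pivots at {ℓ,ΔT} ⇒ r = 2
8 vars − rank 2 = 6 Π groups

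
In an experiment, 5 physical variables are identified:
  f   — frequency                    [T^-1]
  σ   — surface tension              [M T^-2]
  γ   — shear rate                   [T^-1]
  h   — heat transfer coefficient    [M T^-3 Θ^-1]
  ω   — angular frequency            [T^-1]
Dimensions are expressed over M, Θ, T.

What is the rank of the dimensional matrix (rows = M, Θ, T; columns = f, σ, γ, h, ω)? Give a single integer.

Dimensional matrix (M×Θ×T by f×σ×γ×h×ω):
  M: [ 0  1  0  1  0]
  Θ: [ 0  0  0 -1  0]
  T: [-1 -2 -1 -3 -1]
RREF → pivots at {f,σ,h} ⇒ r = 3

3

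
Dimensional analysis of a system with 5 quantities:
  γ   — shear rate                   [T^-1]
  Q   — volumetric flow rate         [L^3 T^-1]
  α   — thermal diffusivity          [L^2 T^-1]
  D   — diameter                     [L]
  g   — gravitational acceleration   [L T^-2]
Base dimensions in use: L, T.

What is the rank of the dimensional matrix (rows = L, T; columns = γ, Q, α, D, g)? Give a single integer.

2

Write exponents as rows L,T / cols γ,Q,α,D,g:
  L: [ 0  3  2  1  1]
  T: [-1 -1 -1  0 -2]
Echelon form has 2 nonzero rows (pivots: γ,Q)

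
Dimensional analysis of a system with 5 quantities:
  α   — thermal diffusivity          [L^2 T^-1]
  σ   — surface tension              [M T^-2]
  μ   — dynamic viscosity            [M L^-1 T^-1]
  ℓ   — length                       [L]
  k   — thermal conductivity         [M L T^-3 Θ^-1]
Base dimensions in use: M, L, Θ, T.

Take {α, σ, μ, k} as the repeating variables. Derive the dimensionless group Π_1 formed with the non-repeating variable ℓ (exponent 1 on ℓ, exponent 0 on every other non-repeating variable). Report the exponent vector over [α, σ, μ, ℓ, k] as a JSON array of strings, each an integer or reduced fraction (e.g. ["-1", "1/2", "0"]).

["-1", "1", "-1", "1", "0"]

Exponent matrix [M,L,Θ,T] × [α,σ,μ,ℓ,k]:
  M: [ 0  1  1  0  1]
  L: [ 2  0 -1  1  1]
  Θ: [ 0  0  0  0 -1]
  T: [-1 -2 -1  0 -3]
Row reduction gives pivot columns α,σ,μ,k; rank = 4
Repeat: α,σ,μ,k; free: ℓ
RREF:
  r0: [   1    0    0    1    0]
  r1: [   0    1    0   -1    0]
  r2: [   0    0    1    1    0]
  r3: [   0    0    0    0    1]
Fix exponent of ℓ at 1; solve each RREF row for its pivot's exponent:
  r0: exp(α) + (1)·1 = 0 ⇒ exp(α) = -1
  r1: exp(σ) + (-1)·1 = 0 ⇒ exp(σ) = 1
  r2: exp(μ) + (1)·1 = 0 ⇒ exp(μ) = -1
  r3: exp(k) + (0)·1 = 0 ⇒ exp(k) = 0
Π_1 = α^-1 · σ · μ^-1 · ℓ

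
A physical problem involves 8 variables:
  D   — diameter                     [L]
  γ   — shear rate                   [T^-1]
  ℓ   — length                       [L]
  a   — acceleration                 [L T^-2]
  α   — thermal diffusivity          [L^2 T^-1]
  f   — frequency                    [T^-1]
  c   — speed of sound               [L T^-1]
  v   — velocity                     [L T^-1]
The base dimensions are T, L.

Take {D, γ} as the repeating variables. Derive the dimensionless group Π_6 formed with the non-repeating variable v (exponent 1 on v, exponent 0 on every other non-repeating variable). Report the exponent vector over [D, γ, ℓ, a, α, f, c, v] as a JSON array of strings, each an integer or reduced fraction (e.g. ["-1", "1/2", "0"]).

Dimensional matrix (T×L by D×γ×ℓ×a×α×f×c×v):
  T: [ 0 -1  0 -2 -1 -1 -1 -1]
  L: [ 1  0  1  1  2  0  1  1]
RREF → pivots at {D,γ} ⇒ r = 2
Repeat: D,γ; free: ℓ,a,α,f,c,v
RREF:
  r0: [   1    0    1    1    2    0    1    1]
  r1: [   0    1    0    2    1    1    1    1]
Fix exponent of v at 1, ℓ at 0, a at 0, α at 0, f at 0, c at 0; solve each RREF row for its pivot's exponent:
  r0: exp(D) + (1)·1 = 0 ⇒ exp(D) = -1
  r1: exp(γ) + (1)·1 = 0 ⇒ exp(γ) = -1
Π_6 = D^-1 · γ^-1 · v

["-1", "-1", "0", "0", "0", "0", "0", "1"]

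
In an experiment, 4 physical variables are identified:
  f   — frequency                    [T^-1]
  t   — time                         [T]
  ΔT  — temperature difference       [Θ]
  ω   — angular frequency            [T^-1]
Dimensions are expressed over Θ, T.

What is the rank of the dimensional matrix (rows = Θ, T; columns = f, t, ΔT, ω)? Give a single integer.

2

Write exponents as rows Θ,T / cols f,t,ΔT,ω:
  Θ: [ 0  0  1  0]
  T: [-1  1  0 -1]
Row reduction gives pivot columns f,ΔT; rank = 2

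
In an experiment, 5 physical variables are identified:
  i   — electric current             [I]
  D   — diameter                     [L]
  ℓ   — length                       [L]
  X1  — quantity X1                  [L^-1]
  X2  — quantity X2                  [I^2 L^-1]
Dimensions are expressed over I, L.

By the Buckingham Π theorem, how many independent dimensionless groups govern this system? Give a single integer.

Dimensional matrix (I×L by i×D×ℓ×X1×X2):
  I: [ 1  0  0  0  2]
  L: [ 0  1  1 -1 -1]
RREF → pivots at {i,D} ⇒ r = 2
n=5, r=2 ⇒ 3 dimensionless groups

3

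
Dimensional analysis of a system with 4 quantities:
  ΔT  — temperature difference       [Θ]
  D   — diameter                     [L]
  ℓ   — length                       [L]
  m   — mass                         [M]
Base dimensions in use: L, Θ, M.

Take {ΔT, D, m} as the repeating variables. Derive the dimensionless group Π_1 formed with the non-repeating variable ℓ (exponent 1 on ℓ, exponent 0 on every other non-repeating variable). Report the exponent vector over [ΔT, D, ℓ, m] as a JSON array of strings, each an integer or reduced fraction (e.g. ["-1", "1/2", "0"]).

["0", "-1", "1", "0"]

Write exponents as rows L,Θ,M / cols ΔT,D,ℓ,m:
  L: [ 0  1  1  0]
  Θ: [ 1  0  0  0]
  M: [ 0  0  0  1]
RREF → pivots at {ΔT,D,m} ⇒ r = 3
Repeat: ΔT,D,m; free: ℓ
RREF:
  r0: [   1    0    0    0]
  r1: [   0    1    1    0]
  r2: [   0    0    0    1]
Fix exponent of ℓ at 1; solve each RREF row for its pivot's exponent:
  r0: exp(ΔT) + (0)·1 = 0 ⇒ exp(ΔT) = 0
  r1: exp(D) + (1)·1 = 0 ⇒ exp(D) = -1
  r2: exp(m) + (0)·1 = 0 ⇒ exp(m) = 0
Π_1 = D^-1 · ℓ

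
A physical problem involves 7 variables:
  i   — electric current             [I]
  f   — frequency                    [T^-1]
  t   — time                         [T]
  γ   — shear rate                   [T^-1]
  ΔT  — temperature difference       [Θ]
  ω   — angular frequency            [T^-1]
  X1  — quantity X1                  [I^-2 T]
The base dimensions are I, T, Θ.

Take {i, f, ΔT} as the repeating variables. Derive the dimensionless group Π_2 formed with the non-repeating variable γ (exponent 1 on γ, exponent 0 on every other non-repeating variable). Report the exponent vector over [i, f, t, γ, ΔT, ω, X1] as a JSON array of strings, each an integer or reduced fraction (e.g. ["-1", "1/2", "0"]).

["0", "-1", "0", "1", "0", "0", "0"]

Exponent matrix [I,T,Θ] × [i,f,t,γ,ΔT,ω,X1]:
  I: [ 1  0  0  0  0  0 -2]
  T: [ 0 -1  1 -1  0 -1  1]
  Θ: [ 0  0  0  0  1  0  0]
Echelon form has 3 nonzero rows (pivots: i,f,ΔT)
Pivot set = {i,f,ΔT}, free = {t,γ,ω,X1}
RREF:
  r0: [   1    0    0    0    0    0   -2]
  r1: [   0    1   -1    1    0    1   -1]
  r2: [   0    0    0    0    1    0    0]
Fix exponent of γ at 1, t at 0, ω at 0, X1 at 0; solve each RREF row for its pivot's exponent:
  r0: exp(i) + (0)·1 = 0 ⇒ exp(i) = 0
  r1: exp(f) + (1)·1 = 0 ⇒ exp(f) = -1
  r2: exp(ΔT) + (0)·1 = 0 ⇒ exp(ΔT) = 0
Π_2 = f^-1 · γ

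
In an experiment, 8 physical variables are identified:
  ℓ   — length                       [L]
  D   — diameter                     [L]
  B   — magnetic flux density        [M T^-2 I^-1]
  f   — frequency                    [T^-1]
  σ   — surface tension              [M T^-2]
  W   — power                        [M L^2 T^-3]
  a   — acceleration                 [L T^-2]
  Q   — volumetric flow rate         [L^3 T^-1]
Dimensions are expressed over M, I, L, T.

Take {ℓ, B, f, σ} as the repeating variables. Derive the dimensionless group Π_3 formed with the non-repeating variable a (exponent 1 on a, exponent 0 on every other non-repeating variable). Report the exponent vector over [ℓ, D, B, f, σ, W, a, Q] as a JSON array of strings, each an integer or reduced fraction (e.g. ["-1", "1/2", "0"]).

["-1", "0", "0", "-2", "0", "0", "1", "0"]

Write exponents as rows M,I,L,T / cols ℓ,D,B,f,σ,W,a,Q:
  M: [ 0  0  1  0  1  1  0  0]
  I: [ 0  0 -1  0  0  0  0  0]
  L: [ 1  1  0  0  0  2  1  3]
  T: [ 0  0 -2 -1 -2 -3 -2 -1]
Echelon form has 4 nonzero rows (pivots: ℓ,B,f,σ)
Repeat: ℓ,B,f,σ; free: D,W,a,Q
RREF:
  r0: [   1    1    0    0    0    2    1    3]
  r1: [   0    0    1    0    0    0    0    0]
  r2: [   0    0    0    1    0    1    2    1]
  r3: [   0    0    0    0    1    1    0    0]
Fix exponent of a at 1, D at 0, W at 0, Q at 0; solve each RREF row for its pivot's exponent:
  r0: exp(ℓ) + (1)·1 = 0 ⇒ exp(ℓ) = -1
  r1: exp(B) + (0)·1 = 0 ⇒ exp(B) = 0
  r2: exp(f) + (2)·1 = 0 ⇒ exp(f) = -2
  r3: exp(σ) + (0)·1 = 0 ⇒ exp(σ) = 0
Π_3 = ℓ^-1 · f^-2 · a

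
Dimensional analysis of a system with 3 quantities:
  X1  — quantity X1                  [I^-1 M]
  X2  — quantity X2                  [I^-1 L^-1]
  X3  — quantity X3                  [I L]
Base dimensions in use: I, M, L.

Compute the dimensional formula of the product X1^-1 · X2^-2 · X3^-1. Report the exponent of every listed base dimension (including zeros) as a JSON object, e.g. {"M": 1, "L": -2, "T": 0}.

{"I": 2, "M": -1, "L": 1}

Exponent matrix [I,M,L] × [X1,X2,X3]:
  I: [-1 -1  1]
  M: [ 1  0  0]
  L: [ 0 -1  1]
  [I]: (-1)·-1+(-2)·-1+(-1)·1 = 2
  [M]: (-1)·1+(-2)·0+(-1)·0 = -1
  [L]: (-1)·0+(-2)·-1+(-1)·1 = 1
⇒ I^2 M^-1 L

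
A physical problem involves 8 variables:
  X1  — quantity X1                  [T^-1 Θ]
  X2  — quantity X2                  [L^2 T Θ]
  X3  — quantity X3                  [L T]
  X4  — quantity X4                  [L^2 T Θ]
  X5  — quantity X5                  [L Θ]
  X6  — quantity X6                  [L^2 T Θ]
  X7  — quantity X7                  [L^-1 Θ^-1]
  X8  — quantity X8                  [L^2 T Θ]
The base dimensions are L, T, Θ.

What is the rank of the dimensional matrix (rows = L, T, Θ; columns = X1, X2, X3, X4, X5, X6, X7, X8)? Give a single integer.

Dimensional matrix (L×T×Θ by X1×X2×X3×X4×X5×X6×X7×X8):
  L: [ 0  2  1  2  1  2 -1  2]
  T: [-1  1  1  1  0  1  0  1]
  Θ: [ 1  1  0  1  1  1 -1  1]
Echelon form has 2 nonzero rows (pivots: X1,X2)

2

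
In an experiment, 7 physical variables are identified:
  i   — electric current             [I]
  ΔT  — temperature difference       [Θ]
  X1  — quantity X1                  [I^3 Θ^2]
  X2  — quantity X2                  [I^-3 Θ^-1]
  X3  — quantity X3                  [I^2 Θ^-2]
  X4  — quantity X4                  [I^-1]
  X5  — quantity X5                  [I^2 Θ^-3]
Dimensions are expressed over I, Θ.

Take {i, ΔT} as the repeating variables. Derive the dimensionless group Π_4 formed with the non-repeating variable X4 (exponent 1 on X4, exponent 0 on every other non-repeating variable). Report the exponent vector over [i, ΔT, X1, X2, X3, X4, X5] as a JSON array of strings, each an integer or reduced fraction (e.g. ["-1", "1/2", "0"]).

["1", "0", "0", "0", "0", "1", "0"]

Write exponents as rows I,Θ / cols i,ΔT,X1,X2,X3,X4,X5:
  I: [ 1  0  3 -3  2 -1  2]
  Θ: [ 0  1  2 -1 -2  0 -3]
Echelon form has 2 nonzero rows (pivots: i,ΔT)
Pivot set = {i,ΔT}, free = {X1,X2,X3,X4,X5}
RREF:
  r0: [   1    0    3   -3    2   -1    2]
  r1: [   0    1    2   -1   -2    0   -3]
Fix exponent of X4 at 1, X1 at 0, X2 at 0, X3 at 0, X5 at 0; solve each RREF row for its pivot's exponent:
  r0: exp(i) + (-1)·1 = 0 ⇒ exp(i) = 1
  r1: exp(ΔT) + (0)·1 = 0 ⇒ exp(ΔT) = 0
Π_4 = i · X4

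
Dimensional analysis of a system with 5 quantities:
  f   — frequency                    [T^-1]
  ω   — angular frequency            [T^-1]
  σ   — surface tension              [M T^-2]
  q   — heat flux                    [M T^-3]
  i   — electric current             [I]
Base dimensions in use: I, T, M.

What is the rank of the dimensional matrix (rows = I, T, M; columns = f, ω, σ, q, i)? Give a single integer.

Write exponents as rows I,T,M / cols f,ω,σ,q,i:
  I: [ 0  0  0  0  1]
  T: [-1 -1 -2 -3  0]
  M: [ 0  0  1  1  0]
Echelon form has 3 nonzero rows (pivots: f,σ,i)

3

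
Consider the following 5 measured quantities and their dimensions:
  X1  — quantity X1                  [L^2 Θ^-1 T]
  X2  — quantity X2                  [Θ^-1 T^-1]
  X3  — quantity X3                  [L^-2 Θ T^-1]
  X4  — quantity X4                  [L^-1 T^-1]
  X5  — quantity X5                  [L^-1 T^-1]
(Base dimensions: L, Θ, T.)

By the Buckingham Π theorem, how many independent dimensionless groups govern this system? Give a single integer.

Exponent matrix [L,Θ,T] × [X1,X2,X3,X4,X5]:
  L: [ 2  0 -2 -1 -1]
  Θ: [-1 -1  1  0  0]
  T: [ 1 -1 -1 -1 -1]
Echelon form has 2 nonzero rows (pivots: X1,X2)
n=5, r=2 ⇒ 3 dimensionless groups

3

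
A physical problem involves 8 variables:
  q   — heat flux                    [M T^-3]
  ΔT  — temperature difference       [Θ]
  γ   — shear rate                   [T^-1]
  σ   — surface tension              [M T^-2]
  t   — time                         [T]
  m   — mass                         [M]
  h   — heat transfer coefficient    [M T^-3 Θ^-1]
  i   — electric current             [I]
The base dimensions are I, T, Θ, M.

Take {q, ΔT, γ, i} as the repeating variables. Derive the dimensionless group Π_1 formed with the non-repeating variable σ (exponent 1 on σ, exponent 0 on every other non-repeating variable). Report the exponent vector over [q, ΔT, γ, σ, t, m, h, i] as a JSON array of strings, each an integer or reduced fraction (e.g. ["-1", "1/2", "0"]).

["-1", "0", "1", "1", "0", "0", "0", "0"]

Write exponents as rows I,T,Θ,M / cols q,ΔT,γ,σ,t,m,h,i:
  I: [ 0  0  0  0  0  0  0  1]
  T: [-3  0 -1 -2  1  0 -3  0]
  Θ: [ 0  1  0  0  0  0 -1  0]
  M: [ 1  0  0  1  0  1  1  0]
Row reduction gives pivot columns q,ΔT,γ,i; rank = 4
Pivot set = {q,ΔT,γ,i}, free = {σ,t,m,h}
RREF:
  r0: [   1    0    0    1    0    1    1    0]
  r1: [   0    1    0    0    0    0   -1    0]
  r2: [   0    0    1   -1   -1   -3    0    0]
  r3: [   0    0    0    0    0    0    0    1]
Fix exponent of σ at 1, t at 0, m at 0, h at 0; solve each RREF row for its pivot's exponent:
  r0: exp(q) + (1)·1 = 0 ⇒ exp(q) = -1
  r1: exp(ΔT) + (0)·1 = 0 ⇒ exp(ΔT) = 0
  r2: exp(γ) + (-1)·1 = 0 ⇒ exp(γ) = 1
  r3: exp(i) + (0)·1 = 0 ⇒ exp(i) = 0
Π_1 = q^-1 · γ · σ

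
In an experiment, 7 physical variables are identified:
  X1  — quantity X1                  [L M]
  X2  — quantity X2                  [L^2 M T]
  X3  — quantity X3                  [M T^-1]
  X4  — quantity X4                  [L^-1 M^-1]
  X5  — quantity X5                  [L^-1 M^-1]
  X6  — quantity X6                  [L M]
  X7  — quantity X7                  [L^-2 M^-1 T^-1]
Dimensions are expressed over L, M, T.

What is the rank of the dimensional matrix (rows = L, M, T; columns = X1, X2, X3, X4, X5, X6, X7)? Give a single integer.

2

Exponent matrix [L,M,T] × [X1,X2,X3,X4,X5,X6,X7]:
  L: [ 1  2  0 -1 -1  1 -2]
  M: [ 1  1  1 -1 -1  1 -1]
  T: [ 0  1 -1  0  0  0 -1]
Row reduction gives pivot columns X1,X2; rank = 2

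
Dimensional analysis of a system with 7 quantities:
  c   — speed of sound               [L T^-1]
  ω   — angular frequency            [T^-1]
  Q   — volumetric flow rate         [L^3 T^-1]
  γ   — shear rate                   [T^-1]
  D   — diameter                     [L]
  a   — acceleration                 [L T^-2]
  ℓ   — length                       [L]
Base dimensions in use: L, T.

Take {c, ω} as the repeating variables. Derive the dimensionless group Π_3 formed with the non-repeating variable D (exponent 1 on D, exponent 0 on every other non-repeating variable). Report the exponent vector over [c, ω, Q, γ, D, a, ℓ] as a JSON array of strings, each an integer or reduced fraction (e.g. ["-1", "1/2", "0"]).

Write exponents as rows L,T / cols c,ω,Q,γ,D,a,ℓ:
  L: [ 1  0  3  0  1  1  1]
  T: [-1 -1 -1 -1  0 -2  0]
Echelon form has 2 nonzero rows (pivots: c,ω)
Repeat: c,ω; free: Q,γ,D,a,ℓ
RREF:
  r0: [   1    0    3    0    1    1    1]
  r1: [   0    1   -2    1   -1    1   -1]
Fix exponent of D at 1, Q at 0, γ at 0, a at 0, ℓ at 0; solve each RREF row for its pivot's exponent:
  r0: exp(c) + (1)·1 = 0 ⇒ exp(c) = -1
  r1: exp(ω) + (-1)·1 = 0 ⇒ exp(ω) = 1
Π_3 = c^-1 · ω · D

["-1", "1", "0", "0", "1", "0", "0"]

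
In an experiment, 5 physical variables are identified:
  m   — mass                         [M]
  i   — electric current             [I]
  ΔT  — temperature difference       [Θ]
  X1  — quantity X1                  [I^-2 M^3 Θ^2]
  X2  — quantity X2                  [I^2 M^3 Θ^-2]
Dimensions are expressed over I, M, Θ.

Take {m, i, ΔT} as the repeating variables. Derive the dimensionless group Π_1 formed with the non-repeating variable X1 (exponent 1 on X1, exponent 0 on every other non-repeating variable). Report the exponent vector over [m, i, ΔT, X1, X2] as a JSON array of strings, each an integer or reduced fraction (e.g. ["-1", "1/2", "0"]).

Write exponents as rows I,M,Θ / cols m,i,ΔT,X1,X2:
  I: [ 0  1  0 -2  2]
  M: [ 1  0  0  3  3]
  Θ: [ 0  0  1  2 -2]
Row reduction gives pivot columns m,i,ΔT; rank = 3
Repeat: m,i,ΔT; free: X1,X2
RREF:
  r0: [   1    0    0    3    3]
  r1: [   0    1    0   -2    2]
  r2: [   0    0    1    2   -2]
Fix exponent of X1 at 1, X2 at 0; solve each RREF row for its pivot's exponent:
  r0: exp(m) + (3)·1 = 0 ⇒ exp(m) = -3
  r1: exp(i) + (-2)·1 = 0 ⇒ exp(i) = 2
  r2: exp(ΔT) + (2)·1 = 0 ⇒ exp(ΔT) = -2
Π_1 = m^-3 · i^2 · ΔT^-2 · X1

["-3", "2", "-2", "1", "0"]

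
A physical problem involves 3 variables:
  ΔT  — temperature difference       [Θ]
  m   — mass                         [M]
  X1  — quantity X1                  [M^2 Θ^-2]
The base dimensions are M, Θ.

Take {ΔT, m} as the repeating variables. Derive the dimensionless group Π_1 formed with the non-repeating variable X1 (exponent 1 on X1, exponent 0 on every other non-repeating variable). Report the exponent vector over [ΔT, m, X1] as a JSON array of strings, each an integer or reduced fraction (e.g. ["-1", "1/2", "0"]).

["2", "-2", "1"]

Dimensional matrix (M×Θ by ΔT×m×X1):
  M: [ 0  1  2]
  Θ: [ 1  0 -2]
Echelon form has 2 nonzero rows (pivots: ΔT,m)
Repeat: ΔT,m; free: X1
RREF:
  r0: [   1    0   -2]
  r1: [   0    1    2]
Fix exponent of X1 at 1; solve each RREF row for its pivot's exponent:
  r0: exp(ΔT) + (-2)·1 = 0 ⇒ exp(ΔT) = 2
  r1: exp(m) + (2)·1 = 0 ⇒ exp(m) = -2
Π_1 = ΔT^2 · m^-2 · X1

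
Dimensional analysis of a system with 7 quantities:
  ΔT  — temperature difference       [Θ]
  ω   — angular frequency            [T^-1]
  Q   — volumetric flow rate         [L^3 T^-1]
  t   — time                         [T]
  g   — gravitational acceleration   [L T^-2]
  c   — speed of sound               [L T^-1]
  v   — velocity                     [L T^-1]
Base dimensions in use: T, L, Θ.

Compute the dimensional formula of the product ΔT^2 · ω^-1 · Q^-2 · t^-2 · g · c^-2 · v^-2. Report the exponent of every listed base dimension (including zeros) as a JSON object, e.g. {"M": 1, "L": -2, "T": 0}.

{"T": 3, "L": -9, "Θ": 2}

Exponent matrix [T,L,Θ] × [ΔT,ω,Q,t,g,c,v]:
  T: [ 0 -1 -1  1 -2 -1 -1]
  L: [ 0  0  3  0  1  1  1]
  Θ: [ 1  0  0  0  0  0  0]
  [T]: (2)·0+(-1)·-1+(-2)·-1+(-2)·1+(1)·-2+(-2)·-1+(-2)·-1 = 3
  [L]: (2)·0+(-1)·0+(-2)·3+(-2)·0+(1)·1+(-2)·1+(-2)·1 = -9
  [Θ]: (2)·1+(-1)·0+(-2)·0+(-2)·0+(1)·0+(-2)·0+(-2)·0 = 2
⇒ T^3 L^-9 Θ^2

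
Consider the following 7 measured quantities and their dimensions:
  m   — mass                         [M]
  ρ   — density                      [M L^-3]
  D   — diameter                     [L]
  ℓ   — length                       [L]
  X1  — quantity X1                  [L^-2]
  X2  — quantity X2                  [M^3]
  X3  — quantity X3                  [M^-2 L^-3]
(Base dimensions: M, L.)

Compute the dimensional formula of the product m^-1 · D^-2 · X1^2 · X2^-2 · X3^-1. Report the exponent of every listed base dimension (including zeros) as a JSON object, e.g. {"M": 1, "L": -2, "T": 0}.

{"M": -5, "L": -3}

Write exponents as rows M,L / cols m,ρ,D,ℓ,X1,X2,X3:
  M: [ 1  1  0  0  0  3 -2]
  L: [ 0 -3  1  1 -2  0 -3]
  [M]: (-1)·1+(-2)·0+(2)·0+(-2)·3+(-1)·-2 = -5
  [L]: (-1)·0+(-2)·1+(2)·-2+(-2)·0+(-1)·-3 = -3
⇒ M^-5 L^-3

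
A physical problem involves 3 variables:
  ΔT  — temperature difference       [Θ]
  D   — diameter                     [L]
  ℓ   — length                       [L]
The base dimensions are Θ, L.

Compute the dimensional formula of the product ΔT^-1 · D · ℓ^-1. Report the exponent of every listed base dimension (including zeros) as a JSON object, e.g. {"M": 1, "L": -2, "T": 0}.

Dimensional matrix (Θ×L by ΔT×D×ℓ):
  Θ: [ 1  0  0]
  L: [ 0  1  1]
  [Θ]: (-1)·1+(1)·0+(-1)·0 = -1
  [L]: (-1)·0+(1)·1+(-1)·1 = 0
⇒ Θ^-1

{"Θ": -1, "L": 0}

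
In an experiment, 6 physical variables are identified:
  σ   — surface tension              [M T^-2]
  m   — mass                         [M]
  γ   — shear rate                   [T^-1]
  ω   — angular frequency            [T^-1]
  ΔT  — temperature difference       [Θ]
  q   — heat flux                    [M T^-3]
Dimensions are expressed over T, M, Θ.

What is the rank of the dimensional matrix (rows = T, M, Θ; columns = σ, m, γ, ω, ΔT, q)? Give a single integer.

3

Exponent matrix [T,M,Θ] × [σ,m,γ,ω,ΔT,q]:
  T: [-2  0 -1 -1  0 -3]
  M: [ 1  1  0  0  0  1]
  Θ: [ 0  0  0  0  1  0]
RREF → pivots at {σ,m,ΔT} ⇒ r = 3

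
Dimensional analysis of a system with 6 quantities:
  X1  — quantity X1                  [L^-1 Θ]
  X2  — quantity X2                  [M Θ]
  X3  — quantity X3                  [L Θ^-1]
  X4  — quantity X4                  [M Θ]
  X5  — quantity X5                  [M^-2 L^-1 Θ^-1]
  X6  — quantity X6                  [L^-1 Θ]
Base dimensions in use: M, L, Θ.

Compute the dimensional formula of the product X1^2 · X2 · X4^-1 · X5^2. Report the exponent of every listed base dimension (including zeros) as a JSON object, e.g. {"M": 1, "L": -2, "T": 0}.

Write exponents as rows M,L,Θ / cols X1,X2,X3,X4,X5,X6:
  M: [ 0  1  0  1 -2  0]
  L: [-1  0  1  0 -1 -1]
  Θ: [ 1  1 -1  1 -1  1]
  [M]: (2)·0+(1)·1+(-1)·1+(2)·-2 = -4
  [L]: (2)·-1+(1)·0+(-1)·0+(2)·-1 = -4
  [Θ]: (2)·1+(1)·1+(-1)·1+(2)·-1 = 0
⇒ M^-4 L^-4

{"M": -4, "L": -4, "Θ": 0}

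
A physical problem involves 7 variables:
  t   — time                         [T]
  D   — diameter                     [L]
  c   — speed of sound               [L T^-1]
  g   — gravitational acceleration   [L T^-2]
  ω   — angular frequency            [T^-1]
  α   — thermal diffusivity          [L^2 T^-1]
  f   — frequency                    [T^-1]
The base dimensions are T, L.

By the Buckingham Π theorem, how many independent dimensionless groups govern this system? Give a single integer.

Write exponents as rows T,L / cols t,D,c,g,ω,α,f:
  T: [ 1  0 -1 -2 -1 -1 -1]
  L: [ 0  1  1  1  0  2  0]
RREF → pivots at {t,D} ⇒ r = 2
Π count = n − r = 7 − 2 = 5

5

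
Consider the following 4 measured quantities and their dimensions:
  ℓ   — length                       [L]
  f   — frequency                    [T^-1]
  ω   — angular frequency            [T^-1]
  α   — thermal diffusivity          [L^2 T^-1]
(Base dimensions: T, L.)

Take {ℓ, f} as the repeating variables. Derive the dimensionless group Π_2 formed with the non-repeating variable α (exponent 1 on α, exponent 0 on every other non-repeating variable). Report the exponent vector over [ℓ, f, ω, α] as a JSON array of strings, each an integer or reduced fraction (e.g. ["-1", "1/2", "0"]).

Write exponents as rows T,L / cols ℓ,f,ω,α:
  T: [ 0 -1 -1 -1]
  L: [ 1  0  0  2]
RREF → pivots at {ℓ,f} ⇒ r = 2
Pivot set = {ℓ,f}, free = {ω,α}
RREF:
  r0: [   1    0    0    2]
  r1: [   0    1    1    1]
Fix exponent of α at 1, ω at 0; solve each RREF row for its pivot's exponent:
  r0: exp(ℓ) + (2)·1 = 0 ⇒ exp(ℓ) = -2
  r1: exp(f) + (1)·1 = 0 ⇒ exp(f) = -1
Π_2 = ℓ^-2 · f^-1 · α

["-2", "-1", "0", "1"]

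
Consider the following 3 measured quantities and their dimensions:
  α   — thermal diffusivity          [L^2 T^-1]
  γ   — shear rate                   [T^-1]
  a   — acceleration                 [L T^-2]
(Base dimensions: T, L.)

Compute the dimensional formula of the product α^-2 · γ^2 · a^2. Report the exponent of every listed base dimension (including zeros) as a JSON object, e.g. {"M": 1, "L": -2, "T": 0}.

Write exponents as rows T,L / cols α,γ,a:
  T: [-1 -1 -2]
  L: [ 2  0  1]
  [T]: (-2)·-1+(2)·-1+(2)·-2 = -4
  [L]: (-2)·2+(2)·0+(2)·1 = -2
⇒ T^-4 L^-2

{"T": -4, "L": -2}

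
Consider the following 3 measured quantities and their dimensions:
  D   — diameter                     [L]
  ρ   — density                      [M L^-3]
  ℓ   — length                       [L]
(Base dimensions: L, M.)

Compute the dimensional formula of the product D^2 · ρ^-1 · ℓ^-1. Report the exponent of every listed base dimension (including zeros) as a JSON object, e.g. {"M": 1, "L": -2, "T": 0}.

{"L": 4, "M": -1}

Write exponents as rows L,M / cols D,ρ,ℓ:
  L: [ 1 -3  1]
  M: [ 0  1  0]
  [L]: (2)·1+(-1)·-3+(-1)·1 = 4
  [M]: (2)·0+(-1)·1+(-1)·0 = -1
⇒ L^4 M^-1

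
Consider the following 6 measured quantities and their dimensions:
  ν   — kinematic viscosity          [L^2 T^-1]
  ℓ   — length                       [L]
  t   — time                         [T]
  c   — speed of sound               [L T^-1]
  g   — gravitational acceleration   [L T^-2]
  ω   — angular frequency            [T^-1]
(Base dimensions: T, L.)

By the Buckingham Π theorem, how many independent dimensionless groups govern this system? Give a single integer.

4

Exponent matrix [T,L] × [ν,ℓ,t,c,g,ω]:
  T: [-1  0  1 -1 -2 -1]
  L: [ 2  1  0  1  1  0]
Echelon form has 2 nonzero rows (pivots: ν,ℓ)
6 vars − rank 2 = 4 Π groups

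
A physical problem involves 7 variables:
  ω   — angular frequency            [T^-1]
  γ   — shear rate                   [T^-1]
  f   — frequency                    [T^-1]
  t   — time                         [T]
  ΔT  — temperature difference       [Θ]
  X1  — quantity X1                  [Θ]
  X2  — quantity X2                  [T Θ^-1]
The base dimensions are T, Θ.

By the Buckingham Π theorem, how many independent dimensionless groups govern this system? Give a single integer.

Write exponents as rows T,Θ / cols ω,γ,f,t,ΔT,X1,X2:
  T: [-1 -1 -1  1  0  0  1]
  Θ: [ 0  0  0  0  1  1 -1]
Echelon form has 2 nonzero rows (pivots: ω,ΔT)
n=7, r=2 ⇒ 5 dimensionless groups

5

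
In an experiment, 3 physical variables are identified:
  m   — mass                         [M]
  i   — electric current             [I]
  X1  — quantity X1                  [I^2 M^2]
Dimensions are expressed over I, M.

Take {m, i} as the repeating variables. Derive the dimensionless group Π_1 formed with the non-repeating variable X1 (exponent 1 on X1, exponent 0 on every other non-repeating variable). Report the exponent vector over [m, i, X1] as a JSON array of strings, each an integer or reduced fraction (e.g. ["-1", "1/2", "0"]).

Write exponents as rows I,M / cols m,i,X1:
  I: [ 0  1  2]
  M: [ 1  0  2]
Echelon form has 2 nonzero rows (pivots: m,i)
Repeat: m,i; free: X1
RREF:
  r0: [   1    0    2]
  r1: [   0    1    2]
Fix exponent of X1 at 1; solve each RREF row for its pivot's exponent:
  r0: exp(m) + (2)·1 = 0 ⇒ exp(m) = -2
  r1: exp(i) + (2)·1 = 0 ⇒ exp(i) = -2
Π_1 = m^-2 · i^-2 · X1

["-2", "-2", "1"]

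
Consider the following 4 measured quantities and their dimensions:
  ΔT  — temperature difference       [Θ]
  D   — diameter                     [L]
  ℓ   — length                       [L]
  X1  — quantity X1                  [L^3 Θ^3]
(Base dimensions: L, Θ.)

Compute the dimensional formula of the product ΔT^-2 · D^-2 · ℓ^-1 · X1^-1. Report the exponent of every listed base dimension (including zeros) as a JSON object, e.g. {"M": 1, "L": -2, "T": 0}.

Write exponents as rows L,Θ / cols ΔT,D,ℓ,X1:
  L: [ 0  1  1  3]
  Θ: [ 1  0  0  3]
  [L]: (-2)·0+(-2)·1+(-1)·1+(-1)·3 = -6
  [Θ]: (-2)·1+(-2)·0+(-1)·0+(-1)·3 = -5
⇒ L^-6 Θ^-5

{"L": -6, "Θ": -5}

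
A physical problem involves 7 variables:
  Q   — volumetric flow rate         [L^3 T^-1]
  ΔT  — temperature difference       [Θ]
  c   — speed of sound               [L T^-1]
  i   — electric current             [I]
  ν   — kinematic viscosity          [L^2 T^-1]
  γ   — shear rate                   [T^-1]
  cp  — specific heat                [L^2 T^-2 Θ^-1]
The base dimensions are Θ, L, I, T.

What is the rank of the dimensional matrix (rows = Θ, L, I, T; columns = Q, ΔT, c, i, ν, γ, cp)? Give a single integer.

4

Dimensional matrix (Θ×L×I×T by Q×ΔT×c×i×ν×γ×cp):
  Θ: [ 0  1  0  0  0  0 -1]
  L: [ 3  0  1  0  2  0  2]
  I: [ 0  0  0  1  0  0  0]
  T: [-1  0 -1  0 -1 -1 -2]
Echelon form has 4 nonzero rows (pivots: Q,ΔT,c,i)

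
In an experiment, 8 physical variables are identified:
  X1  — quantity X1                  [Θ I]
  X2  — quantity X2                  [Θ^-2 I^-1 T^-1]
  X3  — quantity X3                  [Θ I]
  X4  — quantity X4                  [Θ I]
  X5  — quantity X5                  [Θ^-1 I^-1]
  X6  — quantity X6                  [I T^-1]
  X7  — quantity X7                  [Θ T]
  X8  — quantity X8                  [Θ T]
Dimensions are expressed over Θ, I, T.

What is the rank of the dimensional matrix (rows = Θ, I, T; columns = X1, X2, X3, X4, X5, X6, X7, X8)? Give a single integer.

2

Dimensional matrix (Θ×I×T by X1×X2×X3×X4×X5×X6×X7×X8):
  Θ: [ 1 -2  1  1 -1  0  1  1]
  I: [ 1 -1  1  1 -1  1  0  0]
  T: [ 0 -1  0  0  0 -1  1  1]
RREF → pivots at {X1,X2} ⇒ r = 2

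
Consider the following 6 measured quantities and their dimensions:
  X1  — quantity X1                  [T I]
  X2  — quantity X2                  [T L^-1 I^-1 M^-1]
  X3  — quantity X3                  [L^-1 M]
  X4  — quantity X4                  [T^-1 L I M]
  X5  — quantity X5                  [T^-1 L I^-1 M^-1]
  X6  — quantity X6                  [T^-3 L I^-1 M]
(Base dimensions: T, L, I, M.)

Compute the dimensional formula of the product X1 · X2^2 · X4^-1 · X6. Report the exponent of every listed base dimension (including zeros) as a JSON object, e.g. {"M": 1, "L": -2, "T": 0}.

Dimensional matrix (T×L×I×M by X1×X2×X3×X4×X5×X6):
  T: [ 1  1  0 -1 -1 -3]
  L: [ 0 -1 -1  1  1  1]
  I: [ 1 -1  0  1 -1 -1]
  M: [ 0 -1  1  1 -1  1]
  [T]: (1)·1+(2)·1+(-1)·-1+(1)·-3 = 1
  [L]: (1)·0+(2)·-1+(-1)·1+(1)·1 = -2
  [I]: (1)·1+(2)·-1+(-1)·1+(1)·-1 = -3
  [M]: (1)·0+(2)·-1+(-1)·1+(1)·1 = -2
⇒ T L^-2 I^-3 M^-2

{"T": 1, "L": -2, "I": -3, "M": -2}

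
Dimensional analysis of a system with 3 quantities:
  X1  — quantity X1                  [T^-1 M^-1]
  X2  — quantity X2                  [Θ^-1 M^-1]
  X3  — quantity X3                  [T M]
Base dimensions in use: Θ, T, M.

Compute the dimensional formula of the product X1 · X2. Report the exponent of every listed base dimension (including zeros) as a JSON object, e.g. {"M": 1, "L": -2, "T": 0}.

Write exponents as rows Θ,T,M / cols X1,X2,X3:
  Θ: [ 0 -1  0]
  T: [-1  0  1]
  M: [-1 -1  1]
  [Θ]: (1)·0+(1)·-1 = -1
  [T]: (1)·-1+(1)·0 = -1
  [M]: (1)·-1+(1)·-1 = -2
⇒ Θ^-1 T^-1 M^-2

{"Θ": -1, "T": -1, "M": -2}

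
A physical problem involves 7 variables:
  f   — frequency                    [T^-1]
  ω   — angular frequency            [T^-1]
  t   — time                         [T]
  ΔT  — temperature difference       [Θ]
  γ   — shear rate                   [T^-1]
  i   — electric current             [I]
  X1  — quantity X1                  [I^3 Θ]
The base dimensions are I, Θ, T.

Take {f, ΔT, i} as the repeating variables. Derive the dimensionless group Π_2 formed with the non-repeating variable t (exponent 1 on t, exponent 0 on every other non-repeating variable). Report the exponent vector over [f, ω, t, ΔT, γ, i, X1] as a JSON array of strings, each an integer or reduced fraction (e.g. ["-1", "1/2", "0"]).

["1", "0", "1", "0", "0", "0", "0"]

Exponent matrix [I,Θ,T] × [f,ω,t,ΔT,γ,i,X1]:
  I: [ 0  0  0  0  0  1  3]
  Θ: [ 0  0  0  1  0  0  1]
  T: [-1 -1  1  0 -1  0  0]
Row reduction gives pivot columns f,ΔT,i; rank = 3
Repeat: f,ΔT,i; free: ω,t,γ,X1
RREF:
  r0: [   1    1   -1    0    1    0    0]
  r1: [   0    0    0    1    0    0    1]
  r2: [   0    0    0    0    0    1    3]
Fix exponent of t at 1, ω at 0, γ at 0, X1 at 0; solve each RREF row for its pivot's exponent:
  r0: exp(f) + (-1)·1 = 0 ⇒ exp(f) = 1
  r1: exp(ΔT) + (0)·1 = 0 ⇒ exp(ΔT) = 0
  r2: exp(i) + (0)·1 = 0 ⇒ exp(i) = 0
Π_2 = f · t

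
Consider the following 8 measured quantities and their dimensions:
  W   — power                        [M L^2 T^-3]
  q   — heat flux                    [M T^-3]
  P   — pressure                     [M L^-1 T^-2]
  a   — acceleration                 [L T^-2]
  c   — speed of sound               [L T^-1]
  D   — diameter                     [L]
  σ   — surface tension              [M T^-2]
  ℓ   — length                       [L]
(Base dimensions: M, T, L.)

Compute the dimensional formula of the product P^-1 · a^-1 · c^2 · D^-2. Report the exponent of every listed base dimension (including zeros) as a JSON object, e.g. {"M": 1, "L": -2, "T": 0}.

Exponent matrix [M,T,L] × [W,q,P,a,c,D,σ,ℓ]:
  M: [ 1  1  1  0  0  0  1  0]
  T: [-3 -3 -2 -2 -1  0 -2  0]
  L: [ 2  0 -1  1  1  1  0  1]
  [M]: (-1)·1+(-1)·0+(2)·0+(-2)·0 = -1
  [T]: (-1)·-2+(-1)·-2+(2)·-1+(-2)·0 = 2
  [L]: (-1)·-1+(-1)·1+(2)·1+(-2)·1 = 0
⇒ M^-1 T^2

{"M": -1, "T": 2, "L": 0}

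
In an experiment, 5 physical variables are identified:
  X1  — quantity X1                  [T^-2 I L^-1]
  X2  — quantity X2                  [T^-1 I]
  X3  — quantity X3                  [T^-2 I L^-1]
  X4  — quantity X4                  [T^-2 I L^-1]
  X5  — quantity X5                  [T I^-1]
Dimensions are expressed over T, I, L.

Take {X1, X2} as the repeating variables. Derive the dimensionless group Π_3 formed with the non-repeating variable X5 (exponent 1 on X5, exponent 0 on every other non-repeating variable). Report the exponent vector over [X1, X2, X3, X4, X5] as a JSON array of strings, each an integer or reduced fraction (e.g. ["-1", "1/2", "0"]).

["0", "1", "0", "0", "1"]

Dimensional matrix (T×I×L by X1×X2×X3×X4×X5):
  T: [-2 -1 -2 -2  1]
  I: [ 1  1  1  1 -1]
  L: [-1  0 -1 -1  0]
Echelon form has 2 nonzero rows (pivots: X1,X2)
Repeat: X1,X2; free: X3,X4,X5
RREF:
  r0: [   1    0    1    1    0]
  r1: [   0    1    0    0   -1]
  r2: [   0    0    0    0    0]
Fix exponent of X5 at 1, X3 at 0, X4 at 0; solve each RREF row for its pivot's exponent:
  r0: exp(X1) + (0)·1 = 0 ⇒ exp(X1) = 0
  r1: exp(X2) + (-1)·1 = 0 ⇒ exp(X2) = 1
Π_3 = X2 · X5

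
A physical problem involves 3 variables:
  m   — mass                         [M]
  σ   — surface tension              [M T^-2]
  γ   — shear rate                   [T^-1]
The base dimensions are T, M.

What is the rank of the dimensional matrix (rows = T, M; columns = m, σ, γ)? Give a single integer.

2

Exponent matrix [T,M] × [m,σ,γ]:
  T: [ 0 -2 -1]
  M: [ 1  1  0]
RREF → pivots at {m,σ} ⇒ r = 2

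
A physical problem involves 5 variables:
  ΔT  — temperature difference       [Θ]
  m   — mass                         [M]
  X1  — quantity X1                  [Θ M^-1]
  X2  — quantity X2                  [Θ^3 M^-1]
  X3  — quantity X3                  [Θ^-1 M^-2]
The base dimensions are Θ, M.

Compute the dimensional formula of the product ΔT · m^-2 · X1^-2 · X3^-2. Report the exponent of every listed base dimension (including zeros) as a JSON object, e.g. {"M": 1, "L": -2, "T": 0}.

Write exponents as rows Θ,M / cols ΔT,m,X1,X2,X3:
  Θ: [ 1  0  1  3 -1]
  M: [ 0  1 -1 -1 -2]
  [Θ]: (1)·1+(-2)·0+(-2)·1+(-2)·-1 = 1
  [M]: (1)·0+(-2)·1+(-2)·-1+(-2)·-2 = 4
⇒ Θ M^4

{"Θ": 1, "M": 4}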